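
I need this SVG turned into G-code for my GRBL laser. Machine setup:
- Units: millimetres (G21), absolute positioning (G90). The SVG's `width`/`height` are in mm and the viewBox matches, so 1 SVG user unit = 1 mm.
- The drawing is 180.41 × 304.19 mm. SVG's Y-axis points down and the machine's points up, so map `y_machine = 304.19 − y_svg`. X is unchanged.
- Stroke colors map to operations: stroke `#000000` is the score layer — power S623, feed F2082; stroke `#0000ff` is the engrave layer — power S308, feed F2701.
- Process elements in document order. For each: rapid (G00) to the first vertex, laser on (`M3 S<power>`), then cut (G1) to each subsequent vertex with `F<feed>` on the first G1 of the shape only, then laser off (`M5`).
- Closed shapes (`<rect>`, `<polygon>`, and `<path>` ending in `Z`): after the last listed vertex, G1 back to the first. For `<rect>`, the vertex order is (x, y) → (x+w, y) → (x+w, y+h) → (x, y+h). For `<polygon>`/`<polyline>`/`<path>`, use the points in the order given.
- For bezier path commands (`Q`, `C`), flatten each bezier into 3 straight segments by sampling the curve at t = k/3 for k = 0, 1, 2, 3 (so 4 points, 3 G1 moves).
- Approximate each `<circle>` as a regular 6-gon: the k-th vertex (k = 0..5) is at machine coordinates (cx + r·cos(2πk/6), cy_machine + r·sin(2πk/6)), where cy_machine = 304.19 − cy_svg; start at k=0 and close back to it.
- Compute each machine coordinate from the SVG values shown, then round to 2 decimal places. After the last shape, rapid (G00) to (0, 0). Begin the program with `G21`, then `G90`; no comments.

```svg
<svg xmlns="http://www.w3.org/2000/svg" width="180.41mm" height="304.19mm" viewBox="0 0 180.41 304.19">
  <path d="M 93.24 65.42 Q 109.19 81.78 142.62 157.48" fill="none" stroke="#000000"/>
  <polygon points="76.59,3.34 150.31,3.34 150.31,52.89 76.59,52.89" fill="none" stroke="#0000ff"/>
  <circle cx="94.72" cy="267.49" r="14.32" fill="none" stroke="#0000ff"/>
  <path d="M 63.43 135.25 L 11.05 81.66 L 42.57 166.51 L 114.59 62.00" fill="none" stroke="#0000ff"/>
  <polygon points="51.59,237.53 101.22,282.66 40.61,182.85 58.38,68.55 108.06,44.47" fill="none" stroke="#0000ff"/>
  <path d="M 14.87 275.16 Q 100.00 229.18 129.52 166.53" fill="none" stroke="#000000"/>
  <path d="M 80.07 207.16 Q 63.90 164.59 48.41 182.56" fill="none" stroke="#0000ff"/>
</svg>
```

1 u = 1 mm; y_m = 304.19 − y.

[1] `<path>` quadratic bezier, #000000→score S623 F2082: (93.24,238.77) → (105.82,221.27) → (122.28,190.58) → (142.62,146.71)

[2] `<polygon>` rectangle, #0000ff→engrave S308 F2701: (76.59,300.85) → (150.31,300.85) → (150.31,251.30) → (76.59,251.30) → (76.59,300.85) (closed)

[3] `<circle>` circle, #0000ff→engrave S308 F2701: (109.04,36.70) → (101.88,49.10) → (87.56,49.10) → (80.40,36.70) → (87.56,24.30) → (101.88,24.30) → (109.04,36.70) (closed)

[4] `<path>` open polyline, #0000ff→engrave S308 F2701: (63.43,168.94) → (11.05,222.53) → (42.57,137.68) → (114.59,242.19)

[5] `<polygon>` closed polygon, #0000ff→engrave S308 F2701: (51.59,66.66) → (101.22,21.53) → (40.61,121.34) → (58.38,235.64) → (108.06,259.72) → (51.59,66.66) (closed)

[6] `<path>` quadratic bezier, #000000→score S623 F2082: (14.87,29.03) → (65.44,61.54) → (103.66,97.75) → (129.52,137.66)

[7] `<path>` quadratic bezier, #0000ff→engrave S308 F2701: (80.07,97.03) → (69.37,118.68) → (58.81,126.88) → (48.41,121.63)

G21
G90
G00 X93.24 Y238.77
M3 S623
G1 X105.82 Y221.27 F2082
G1 X122.28 Y190.58
G1 X142.62 Y146.71
M5
G00 X76.59 Y300.85
M3 S308
G1 X150.31 Y300.85 F2701
G1 X150.31 Y251.30
G1 X76.59 Y251.30
G1 X76.59 Y300.85
M5
G00 X109.04 Y36.70
M3 S308
G1 X101.88 Y49.10 F2701
G1 X87.56 Y49.10
G1 X80.40 Y36.70
G1 X87.56 Y24.30
G1 X101.88 Y24.30
G1 X109.04 Y36.70
M5
G00 X63.43 Y168.94
M3 S308
G1 X11.05 Y222.53 F2701
G1 X42.57 Y137.68
G1 X114.59 Y242.19
M5
G00 X51.59 Y66.66
M3 S308
G1 X101.22 Y21.53 F2701
G1 X40.61 Y121.34
G1 X58.38 Y235.64
G1 X108.06 Y259.72
G1 X51.59 Y66.66
M5
G00 X14.87 Y29.03
M3 S623
G1 X65.44 Y61.54 F2082
G1 X103.66 Y97.75
G1 X129.52 Y137.66
M5
G00 X80.07 Y97.03
M3 S308
G1 X69.37 Y118.68 F2701
G1 X58.81 Y126.88
G1 X48.41 Y121.63
M5
G00 X0.00 Y0.00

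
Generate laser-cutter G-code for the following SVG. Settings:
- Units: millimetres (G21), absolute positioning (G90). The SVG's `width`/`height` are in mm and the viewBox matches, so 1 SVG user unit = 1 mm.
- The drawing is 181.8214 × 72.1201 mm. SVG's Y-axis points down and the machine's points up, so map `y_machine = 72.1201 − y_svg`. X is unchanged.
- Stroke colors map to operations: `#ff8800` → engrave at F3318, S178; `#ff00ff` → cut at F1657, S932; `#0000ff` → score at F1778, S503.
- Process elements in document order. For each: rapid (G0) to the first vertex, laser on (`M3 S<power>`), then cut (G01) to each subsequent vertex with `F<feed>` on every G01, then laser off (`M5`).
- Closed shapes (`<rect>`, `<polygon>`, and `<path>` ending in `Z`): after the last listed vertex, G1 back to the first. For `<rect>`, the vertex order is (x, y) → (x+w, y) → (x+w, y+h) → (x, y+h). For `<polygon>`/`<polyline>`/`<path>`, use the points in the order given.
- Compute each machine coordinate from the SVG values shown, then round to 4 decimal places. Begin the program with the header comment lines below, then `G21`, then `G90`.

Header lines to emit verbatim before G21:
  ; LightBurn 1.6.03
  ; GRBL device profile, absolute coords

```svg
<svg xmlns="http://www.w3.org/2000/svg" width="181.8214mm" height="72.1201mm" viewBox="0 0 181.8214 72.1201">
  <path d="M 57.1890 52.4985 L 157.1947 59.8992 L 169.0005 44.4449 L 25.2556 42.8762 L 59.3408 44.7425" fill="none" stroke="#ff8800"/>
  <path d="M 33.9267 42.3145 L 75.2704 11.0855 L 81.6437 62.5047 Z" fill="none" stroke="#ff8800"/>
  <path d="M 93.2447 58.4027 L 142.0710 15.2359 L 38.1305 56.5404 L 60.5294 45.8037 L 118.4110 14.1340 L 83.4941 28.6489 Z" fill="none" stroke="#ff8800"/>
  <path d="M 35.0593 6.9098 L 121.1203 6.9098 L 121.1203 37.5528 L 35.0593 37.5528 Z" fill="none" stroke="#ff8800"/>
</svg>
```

Since the viewBox matches the mm dimensions, user units are millimetres directly. The only transform is the Y-flip y_m = 72.1201 − y_svg.

Shape 1 is a open polyline drawn with `<path>`. Its stroke #ff8800 means engrave at S178, F3318. After flipping Y the toolpath is (57.1890,19.6216) → (157.1947,12.2209) → (169.0005,27.6752) → (25.2556,29.2439) → (59.3408,27.3776).

Shape 2 is a regular polygon drawn with `<path>`. Its stroke #ff8800 means engrave at S178, F3318. After flipping Y the toolpath is (33.9267,29.8056) → (75.2704,61.0346) → (81.6437,9.6154) → (33.9267,29.8056), returning to the start.

Shape 3 is a closed polygon drawn with `<path>`. Its stroke #ff8800 means engrave at S178, F3318. After flipping Y the toolpath is (93.2447,13.7174) → (142.0710,56.8842) → (38.1305,15.5797) → (60.5294,26.3164) → (118.4110,57.9861) → (83.4941,43.4712) → (93.2447,13.7174), returning to the start.

Shape 4 is a rectangle drawn with `<path>`. Its stroke #ff8800 means engrave at S178, F3318. After flipping Y the toolpath is (35.0593,65.2103) → (121.1203,65.2103) → (121.1203,34.5673) → (35.0593,34.5673) → (35.0593,65.2103), returning to the start.

; LightBurn 1.6.03
; GRBL device profile, absolute coords
G21
G90
G0 X57.1890 Y19.6216
M3 S178
G01 X157.1947 Y12.2209 F3318
G01 X169.0005 Y27.6752 F3318
G01 X25.2556 Y29.2439 F3318
G01 X59.3408 Y27.3776 F3318
M5
G0 X33.9267 Y29.8056
M3 S178
G01 X75.2704 Y61.0346 F3318
G01 X81.6437 Y9.6154 F3318
G01 X33.9267 Y29.8056 F3318
M5
G0 X93.2447 Y13.7174
M3 S178
G01 X142.0710 Y56.8842 F3318
G01 X38.1305 Y15.5797 F3318
G01 X60.5294 Y26.3164 F3318
G01 X118.4110 Y57.9861 F3318
G01 X83.4941 Y43.4712 F3318
G01 X93.2447 Y13.7174 F3318
M5
G0 X35.0593 Y65.2103
M3 S178
G01 X121.1203 Y65.2103 F3318
G01 X121.1203 Y34.5673 F3318
G01 X35.0593 Y34.5673 F3318
G01 X35.0593 Y65.2103 F3318
M5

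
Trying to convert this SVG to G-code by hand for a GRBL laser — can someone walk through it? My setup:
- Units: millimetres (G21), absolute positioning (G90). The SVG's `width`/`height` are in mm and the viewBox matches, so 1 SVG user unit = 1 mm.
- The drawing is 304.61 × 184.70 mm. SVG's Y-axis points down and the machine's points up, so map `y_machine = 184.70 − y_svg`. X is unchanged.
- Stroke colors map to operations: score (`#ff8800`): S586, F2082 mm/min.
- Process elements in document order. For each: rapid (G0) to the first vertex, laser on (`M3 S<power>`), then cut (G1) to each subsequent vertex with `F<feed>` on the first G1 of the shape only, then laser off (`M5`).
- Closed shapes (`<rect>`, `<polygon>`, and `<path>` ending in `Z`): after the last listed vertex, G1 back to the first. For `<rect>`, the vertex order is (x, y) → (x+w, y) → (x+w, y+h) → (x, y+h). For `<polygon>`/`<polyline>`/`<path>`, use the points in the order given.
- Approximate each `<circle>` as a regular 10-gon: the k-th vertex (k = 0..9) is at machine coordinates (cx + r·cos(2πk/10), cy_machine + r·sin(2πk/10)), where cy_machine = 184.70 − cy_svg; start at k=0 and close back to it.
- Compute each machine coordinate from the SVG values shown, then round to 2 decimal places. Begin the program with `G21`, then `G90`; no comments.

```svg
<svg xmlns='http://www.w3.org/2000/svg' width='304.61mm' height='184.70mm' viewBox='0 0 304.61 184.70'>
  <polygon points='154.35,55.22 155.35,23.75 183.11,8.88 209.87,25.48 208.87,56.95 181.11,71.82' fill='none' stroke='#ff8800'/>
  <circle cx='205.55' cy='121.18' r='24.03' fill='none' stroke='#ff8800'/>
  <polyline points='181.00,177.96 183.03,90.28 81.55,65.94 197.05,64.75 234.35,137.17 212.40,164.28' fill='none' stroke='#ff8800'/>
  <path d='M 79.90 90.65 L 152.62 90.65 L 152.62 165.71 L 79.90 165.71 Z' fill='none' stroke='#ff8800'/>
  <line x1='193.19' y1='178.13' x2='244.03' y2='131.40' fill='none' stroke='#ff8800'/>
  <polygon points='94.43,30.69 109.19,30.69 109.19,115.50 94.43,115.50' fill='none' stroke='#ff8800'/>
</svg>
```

1 u = 1 mm; y_m = 184.70 − y.

[1] `<polygon>` regular polygon, #ff8800→score S586 F2082: (154.35,129.48) → (155.35,160.95) → (183.11,175.82) → (209.87,159.22) → (208.87,127.75) → (181.11,112.88) → (154.35,129.48) (closed)

[2] `<circle>` circle, #ff8800→score S586 F2082: (229.58,63.52) → (224.99,77.64) → (212.98,86.37) → (198.12,86.37) → (186.11,77.64) → (181.52,63.52) → (186.11,49.40) → (198.12,40.67) → (212.98,40.67) → (224.99,49.40) → (229.58,63.52) (closed)

[3] `<polyline>` open polyline, #ff8800→score S586 F2082: (181.00,6.74) → (183.03,94.42) → (81.55,118.76) → (197.05,119.95) → (234.35,47.53) → (212.40,20.42)

[4] `<path>` rectangle, #ff8800→score S586 F2082: (79.90,94.05) → (152.62,94.05) → (152.62,18.99) → (79.90,18.99) → (79.90,94.05) (closed)

[5] `<line>` line segment, #ff8800→score S586 F2082: (193.19,6.57) → (244.03,53.30)

[6] `<polygon>` rectangle, #ff8800→score S586 F2082: (94.43,154.01) → (109.19,154.01) → (109.19,69.20) → (94.43,69.20) → (94.43,154.01) (closed)

G21
G90
G0 X154.35 Y129.48
M3 S586
G1 X155.35 Y160.95 F2082
G1 X183.11 Y175.82
G1 X209.87 Y159.22
G1 X208.87 Y127.75
G1 X181.11 Y112.88
G1 X154.35 Y129.48
M5
G0 X229.58 Y63.52
M3 S586
G1 X224.99 Y77.64 F2082
G1 X212.98 Y86.37
G1 X198.12 Y86.37
G1 X186.11 Y77.64
G1 X181.52 Y63.52
G1 X186.11 Y49.40
G1 X198.12 Y40.67
G1 X212.98 Y40.67
G1 X224.99 Y49.40
G1 X229.58 Y63.52
M5
G0 X181.00 Y6.74
M3 S586
G1 X183.03 Y94.42 F2082
G1 X81.55 Y118.76
G1 X197.05 Y119.95
G1 X234.35 Y47.53
G1 X212.40 Y20.42
M5
G0 X79.90 Y94.05
M3 S586
G1 X152.62 Y94.05 F2082
G1 X152.62 Y18.99
G1 X79.90 Y18.99
G1 X79.90 Y94.05
M5
G0 X193.19 Y6.57
M3 S586
G1 X244.03 Y53.30 F2082
M5
G0 X94.43 Y154.01
M3 S586
G1 X109.19 Y154.01 F2082
G1 X109.19 Y69.20
G1 X94.43 Y69.20
G1 X94.43 Y154.01
M5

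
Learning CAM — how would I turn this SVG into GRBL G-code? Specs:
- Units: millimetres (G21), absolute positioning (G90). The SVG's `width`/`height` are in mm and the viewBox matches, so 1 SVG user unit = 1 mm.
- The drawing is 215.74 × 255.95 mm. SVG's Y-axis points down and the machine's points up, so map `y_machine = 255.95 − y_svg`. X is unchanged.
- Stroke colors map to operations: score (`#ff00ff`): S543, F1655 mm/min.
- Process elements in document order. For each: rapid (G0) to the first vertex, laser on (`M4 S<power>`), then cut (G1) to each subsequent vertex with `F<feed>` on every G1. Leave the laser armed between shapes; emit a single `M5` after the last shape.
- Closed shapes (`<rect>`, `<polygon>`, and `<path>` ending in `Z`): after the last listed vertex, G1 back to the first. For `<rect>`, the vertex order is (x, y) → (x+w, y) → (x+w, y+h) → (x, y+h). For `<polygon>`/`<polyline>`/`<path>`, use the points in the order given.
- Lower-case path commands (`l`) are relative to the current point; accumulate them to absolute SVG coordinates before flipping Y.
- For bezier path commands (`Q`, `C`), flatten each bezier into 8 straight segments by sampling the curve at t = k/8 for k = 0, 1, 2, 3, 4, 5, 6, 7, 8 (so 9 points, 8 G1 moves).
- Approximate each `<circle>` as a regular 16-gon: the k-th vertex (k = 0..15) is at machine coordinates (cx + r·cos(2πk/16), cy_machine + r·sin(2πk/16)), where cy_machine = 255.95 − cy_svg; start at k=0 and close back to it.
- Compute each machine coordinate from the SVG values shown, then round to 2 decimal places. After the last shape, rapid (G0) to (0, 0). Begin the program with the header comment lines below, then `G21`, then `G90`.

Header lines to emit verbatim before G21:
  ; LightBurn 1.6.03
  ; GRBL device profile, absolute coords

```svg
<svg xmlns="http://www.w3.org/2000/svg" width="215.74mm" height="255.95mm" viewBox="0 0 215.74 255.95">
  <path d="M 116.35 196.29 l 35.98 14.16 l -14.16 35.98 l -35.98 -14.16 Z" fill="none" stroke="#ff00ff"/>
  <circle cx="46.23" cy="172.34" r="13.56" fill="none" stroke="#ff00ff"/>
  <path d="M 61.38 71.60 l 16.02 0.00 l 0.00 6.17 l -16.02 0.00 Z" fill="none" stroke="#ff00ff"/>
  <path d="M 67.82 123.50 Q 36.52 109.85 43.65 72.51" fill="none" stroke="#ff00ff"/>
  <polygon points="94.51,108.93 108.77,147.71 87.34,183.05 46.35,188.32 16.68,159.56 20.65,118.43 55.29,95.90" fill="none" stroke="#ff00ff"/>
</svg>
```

; LightBurn 1.6.03
; GRBL device profile, absolute coords
G21
G90
G0 X116.35 Y59.66
M4 S543
G1 X152.33 Y45.50 F1655
G1 X138.17 Y9.52 F1655
G1 X102.19 Y23.68 F1655
G1 X116.35 Y59.66 F1655
G0 X59.79 Y83.61
M4 S543
G1 X58.76 Y88.80 F1655
G1 X55.82 Y93.20 F1655
G1 X51.42 Y96.14 F1655
G1 X46.23 Y97.17 F1655
G1 X41.04 Y96.14 F1655
G1 X36.64 Y93.20 F1655
G1 X33.70 Y88.80 F1655
G1 X32.67 Y83.61 F1655
G1 X33.70 Y78.42 F1655
G1 X36.64 Y74.02 F1655
G1 X41.04 Y71.08 F1655
G1 X46.23 Y70.05 F1655
G1 X51.42 Y71.08 F1655
G1 X55.82 Y74.02 F1655
G1 X58.76 Y78.42 F1655
G1 X59.79 Y83.61 F1655
G0 X61.38 Y184.35
M4 S543
G1 X77.40 Y184.35 F1655
G1 X77.40 Y178.18 F1655
G1 X61.38 Y178.18 F1655
G1 X61.38 Y184.35 F1655
G0 X67.82 Y132.45
M4 S543
G1 X60.60 Y136.23 F1655
G1 X54.57 Y140.76 F1655
G1 X49.75 Y146.02 F1655
G1 X46.13 Y152.02 F1655
G1 X43.71 Y158.77 F1655
G1 X42.49 Y166.25 F1655
G1 X42.47 Y174.48 F1655
G1 X43.65 Y183.44 F1655
G0 X94.51 Y147.02
M4 S543
G1 X108.77 Y108.24 F1655
G1 X87.34 Y72.90 F1655
G1 X46.35 Y67.63 F1655
G1 X16.68 Y96.39 F1655
G1 X20.65 Y137.52 F1655
G1 X55.29 Y160.05 F1655
G1 X94.51 Y147.02 F1655
M5
G0 X0.00 Y0.00

Since the viewBox matches the mm dimensions, user units are millimetres directly. The only transform is the Y-flip y_m = 255.95 − y_svg.

Shape 1 is a regular polygon drawn with `<path>`. Its stroke #ff00ff means score at S543, F1655. After flipping Y the toolpath is (116.35,59.66) → (152.33,45.50) → (138.17,9.52) → (102.19,23.68) → (116.35,59.66), returning to the start.

Shape 2 is a circle drawn with `<circle>`. Its stroke #ff00ff means score at S543, F1655. After flipping Y the toolpath is (59.79,83.61) → (58.76,88.80) → (55.82,93.20) → (51.42,96.14) → (46.23,97.17) → (41.04,96.14) → (36.64,93.20) → (33.70,88.80) → (32.67,83.61) → (33.70,78.42) → (36.64,74.02) → (41.04,71.08) → (46.23,70.05) → (51.42,71.08) → (55.82,74.02) → (58.76,78.42) → (59.79,83.61), returning to the start.

Shape 3 is a rectangle drawn with `<path>`. Its stroke #ff00ff means score at S543, F1655. After flipping Y the toolpath is (61.38,184.35) → (77.40,184.35) → (77.40,178.18) → (61.38,178.18) → (61.38,184.35), returning to the start.

Shape 4 is a quadratic bezier drawn with `<path>`. Its stroke #ff00ff means score at S543, F1655. After flipping Y the toolpath is (67.82,132.45) → (60.60,136.23) → (54.57,140.76) → (49.75,146.02) → (46.13,152.02) → (43.71,158.77) → (42.49,166.25) → (42.47,174.48) → (43.65,183.44).

Shape 5 is a regular polygon drawn with `<polygon>`. Its stroke #ff00ff means score at S543, F1655. After flipping Y the toolpath is (94.51,147.02) → (108.77,108.24) → (87.34,72.90) → (46.35,67.63) → (16.68,96.39) → (20.65,137.52) → (55.29,160.05) → (94.51,147.02), returning to the start.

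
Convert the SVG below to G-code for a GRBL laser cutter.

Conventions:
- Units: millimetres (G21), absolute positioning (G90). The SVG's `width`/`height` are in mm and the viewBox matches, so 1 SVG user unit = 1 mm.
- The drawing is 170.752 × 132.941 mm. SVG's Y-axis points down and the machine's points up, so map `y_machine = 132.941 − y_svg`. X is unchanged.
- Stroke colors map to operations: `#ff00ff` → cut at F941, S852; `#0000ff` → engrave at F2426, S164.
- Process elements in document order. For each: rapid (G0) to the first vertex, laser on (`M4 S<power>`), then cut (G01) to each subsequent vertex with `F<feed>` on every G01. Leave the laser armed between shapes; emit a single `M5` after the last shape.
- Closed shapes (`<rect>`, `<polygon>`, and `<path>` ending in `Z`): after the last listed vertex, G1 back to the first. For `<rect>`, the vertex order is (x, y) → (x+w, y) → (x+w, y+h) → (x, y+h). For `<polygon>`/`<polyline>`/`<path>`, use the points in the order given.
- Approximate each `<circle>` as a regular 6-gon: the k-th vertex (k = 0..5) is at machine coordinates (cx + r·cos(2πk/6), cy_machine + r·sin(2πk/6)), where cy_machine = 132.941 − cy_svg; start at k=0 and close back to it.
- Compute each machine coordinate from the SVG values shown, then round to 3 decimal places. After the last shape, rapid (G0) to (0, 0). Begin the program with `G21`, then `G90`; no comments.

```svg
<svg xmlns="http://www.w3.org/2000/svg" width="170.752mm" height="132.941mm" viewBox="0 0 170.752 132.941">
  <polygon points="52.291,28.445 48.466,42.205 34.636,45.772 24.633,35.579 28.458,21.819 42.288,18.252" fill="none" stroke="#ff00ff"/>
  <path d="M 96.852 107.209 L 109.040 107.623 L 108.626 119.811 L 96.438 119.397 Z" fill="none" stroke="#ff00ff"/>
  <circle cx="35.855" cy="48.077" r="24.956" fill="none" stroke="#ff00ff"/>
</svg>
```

G21
G90
G0 X52.291 Y104.496
M4 S852
G01 X48.466 Y90.736 F941
G01 X34.636 Y87.169 F941
G01 X24.633 Y97.362 F941
G01 X28.458 Y111.122 F941
G01 X42.288 Y114.689 F941
G01 X52.291 Y104.496 F941
G0 X96.852 Y25.732
M4 S852
G01 X109.040 Y25.318 F941
G01 X108.626 Y13.130 F941
G01 X96.438 Y13.544 F941
G01 X96.852 Y25.732 F941
G0 X60.811 Y84.864
M4 S852
G01 X48.333 Y106.477 F941
G01 X23.377 Y106.477 F941
G01 X10.899 Y84.864 F941
G01 X23.377 Y63.251 F941
G01 X48.333 Y63.251 F941
G01 X60.811 Y84.864 F941
M5
G0 X0.000 Y0.000

Since the viewBox matches the mm dimensions, user units are millimetres directly. The only transform is the Y-flip y_m = 132.941 − y_svg.

Shape 1 is a regular polygon drawn with `<polygon>`. Its stroke #ff00ff means cut at S852, F941. After flipping Y the toolpath is (52.291,104.496) → (48.466,90.736) → (34.636,87.169) → (24.633,97.362) → (28.458,111.122) → (42.288,114.689) → (52.291,104.496), returning to the start.

Shape 2 is a regular polygon drawn with `<path>`. Its stroke #ff00ff means cut at S852, F941. After flipping Y the toolpath is (96.852,25.732) → (109.040,25.318) → (108.626,13.130) → (96.438,13.544) → (96.852,25.732), returning to the start.

Shape 3 is a circle drawn with `<circle>`. Its stroke #ff00ff means cut at S852, F941. After flipping Y the toolpath is (60.811,84.864) → (48.333,106.477) → (23.377,106.477) → (10.899,84.864) → (23.377,63.251) → (48.333,63.251) → (60.811,84.864), returning to the start.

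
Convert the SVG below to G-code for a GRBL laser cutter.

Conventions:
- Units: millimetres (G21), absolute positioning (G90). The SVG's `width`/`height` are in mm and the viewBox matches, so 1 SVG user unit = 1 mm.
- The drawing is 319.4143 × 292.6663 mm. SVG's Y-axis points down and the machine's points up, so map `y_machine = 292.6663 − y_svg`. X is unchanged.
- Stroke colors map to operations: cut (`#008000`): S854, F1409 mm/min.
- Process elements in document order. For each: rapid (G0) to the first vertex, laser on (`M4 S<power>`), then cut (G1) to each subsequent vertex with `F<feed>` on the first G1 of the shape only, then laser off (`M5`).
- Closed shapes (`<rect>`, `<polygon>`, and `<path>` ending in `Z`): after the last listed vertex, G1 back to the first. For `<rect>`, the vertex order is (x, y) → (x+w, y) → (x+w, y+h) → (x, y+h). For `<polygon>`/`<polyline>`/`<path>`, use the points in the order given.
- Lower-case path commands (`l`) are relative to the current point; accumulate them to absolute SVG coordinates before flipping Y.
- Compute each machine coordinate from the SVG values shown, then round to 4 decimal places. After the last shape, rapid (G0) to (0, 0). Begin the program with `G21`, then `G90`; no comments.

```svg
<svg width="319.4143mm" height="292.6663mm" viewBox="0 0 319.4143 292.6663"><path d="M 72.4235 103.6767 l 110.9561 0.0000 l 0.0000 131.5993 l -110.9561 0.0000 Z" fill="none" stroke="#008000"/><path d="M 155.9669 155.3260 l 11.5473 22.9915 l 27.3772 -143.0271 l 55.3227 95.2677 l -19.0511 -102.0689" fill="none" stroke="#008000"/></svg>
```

Since the viewBox matches the mm dimensions, user units are millimetres directly. The only transform is the Y-flip y_m = 292.6663 − y_svg.

Shape 1 is a rectangle drawn with `<path>`. Its stroke #008000 means cut at S854, F1409. After flipping Y the toolpath is (72.4235,188.9896) → (183.3796,188.9896) → (183.3796,57.3903) → (72.4235,57.3903) → (72.4235,188.9896), returning to the start.

Shape 2 is a open polyline drawn with `<path>`. Its stroke #008000 means cut at S854, F1409. After flipping Y the toolpath is (155.9669,137.3403) → (167.5142,114.3488) → (194.8914,257.3759) → (250.2141,162.1082) → (231.1630,264.1771).

G21
G90
G0 X72.4235 Y188.9896
M4 S854
G1 X183.3796 Y188.9896 F1409
G1 X183.3796 Y57.3903
G1 X72.4235 Y57.3903
G1 X72.4235 Y188.9896
M5
G0 X155.9669 Y137.3403
M4 S854
G1 X167.5142 Y114.3488 F1409
G1 X194.8914 Y257.3759
G1 X250.2141 Y162.1082
G1 X231.1630 Y264.1771
M5
G0 X0.0000 Y0.0000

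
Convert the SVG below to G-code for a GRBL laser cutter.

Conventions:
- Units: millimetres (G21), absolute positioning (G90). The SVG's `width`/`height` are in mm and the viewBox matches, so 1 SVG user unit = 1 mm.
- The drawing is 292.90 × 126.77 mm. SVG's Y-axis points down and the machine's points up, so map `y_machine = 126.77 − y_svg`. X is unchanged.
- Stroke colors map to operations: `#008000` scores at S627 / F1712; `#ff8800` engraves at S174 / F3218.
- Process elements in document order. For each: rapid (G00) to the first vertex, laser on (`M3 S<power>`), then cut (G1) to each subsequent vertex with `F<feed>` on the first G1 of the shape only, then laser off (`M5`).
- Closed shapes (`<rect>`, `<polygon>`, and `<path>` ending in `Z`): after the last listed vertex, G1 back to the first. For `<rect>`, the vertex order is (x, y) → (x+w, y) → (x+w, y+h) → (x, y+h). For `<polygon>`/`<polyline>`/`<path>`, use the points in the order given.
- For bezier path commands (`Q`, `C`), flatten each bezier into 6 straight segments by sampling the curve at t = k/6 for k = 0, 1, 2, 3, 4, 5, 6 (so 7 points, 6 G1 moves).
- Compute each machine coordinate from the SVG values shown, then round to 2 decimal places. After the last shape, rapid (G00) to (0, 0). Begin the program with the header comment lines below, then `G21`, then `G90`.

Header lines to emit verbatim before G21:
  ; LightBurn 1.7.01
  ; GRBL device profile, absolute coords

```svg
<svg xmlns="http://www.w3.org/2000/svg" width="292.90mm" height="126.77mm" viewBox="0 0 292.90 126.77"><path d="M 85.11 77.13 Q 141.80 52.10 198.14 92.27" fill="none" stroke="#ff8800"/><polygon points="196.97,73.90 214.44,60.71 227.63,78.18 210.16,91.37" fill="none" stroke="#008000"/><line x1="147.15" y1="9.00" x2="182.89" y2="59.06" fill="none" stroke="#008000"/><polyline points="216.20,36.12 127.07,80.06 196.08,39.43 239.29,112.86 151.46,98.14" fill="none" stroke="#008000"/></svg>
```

; LightBurn 1.7.01
; GRBL device profile, absolute coords
G21
G90
G00 X85.11 Y49.64
M3 S174
G1 X104.00 Y56.17 F3218
G1 X122.86 Y59.08
G1 X141.71 Y58.37
G1 X160.54 Y54.04
G1 X179.35 Y46.08
G1 X198.14 Y34.50
M5
G00 X196.97 Y52.87
M3 S627
G1 X214.44 Y66.06 F1712
G1 X227.63 Y48.59
G1 X210.16 Y35.40
G1 X196.97 Y52.87
M5
G00 X147.15 Y117.77
M3 S627
G1 X182.89 Y67.71 F1712
M5
G00 X216.20 Y90.65
M3 S627
G1 X127.07 Y46.71 F1712
G1 X196.08 Y87.34
G1 X239.29 Y13.91
G1 X151.46 Y28.63
M5
G00 X0.00 Y0.00

Since the viewBox matches the mm dimensions, user units are millimetres directly. The only transform is the Y-flip y_m = 126.77 − y_svg.

Shape 1 is a quadratic bezier drawn with `<path>`. Its stroke #ff8800 means engrave at S174, F3218. After flipping Y the toolpath is (85.11,49.64) → (104.00,56.17) → (122.86,59.08) → (141.71,58.37) → (160.54,54.04) → (179.35,46.08) → (198.14,34.50).

Shape 2 is a regular polygon drawn with `<polygon>`. Its stroke #008000 means score at S627, F1712. After flipping Y the toolpath is (196.97,52.87) → (214.44,66.06) → (227.63,48.59) → (210.16,35.40) → (196.97,52.87), returning to the start.

Shape 3 is a line segment drawn with `<line>`. Its stroke #008000 means score at S627, F1712. After flipping Y the toolpath is (147.15,117.77) → (182.89,67.71).

Shape 4 is a open polyline drawn with `<polyline>`. Its stroke #008000 means score at S627, F1712. After flipping Y the toolpath is (216.20,90.65) → (127.07,46.71) → (196.08,87.34) → (239.29,13.91) → (151.46,28.63).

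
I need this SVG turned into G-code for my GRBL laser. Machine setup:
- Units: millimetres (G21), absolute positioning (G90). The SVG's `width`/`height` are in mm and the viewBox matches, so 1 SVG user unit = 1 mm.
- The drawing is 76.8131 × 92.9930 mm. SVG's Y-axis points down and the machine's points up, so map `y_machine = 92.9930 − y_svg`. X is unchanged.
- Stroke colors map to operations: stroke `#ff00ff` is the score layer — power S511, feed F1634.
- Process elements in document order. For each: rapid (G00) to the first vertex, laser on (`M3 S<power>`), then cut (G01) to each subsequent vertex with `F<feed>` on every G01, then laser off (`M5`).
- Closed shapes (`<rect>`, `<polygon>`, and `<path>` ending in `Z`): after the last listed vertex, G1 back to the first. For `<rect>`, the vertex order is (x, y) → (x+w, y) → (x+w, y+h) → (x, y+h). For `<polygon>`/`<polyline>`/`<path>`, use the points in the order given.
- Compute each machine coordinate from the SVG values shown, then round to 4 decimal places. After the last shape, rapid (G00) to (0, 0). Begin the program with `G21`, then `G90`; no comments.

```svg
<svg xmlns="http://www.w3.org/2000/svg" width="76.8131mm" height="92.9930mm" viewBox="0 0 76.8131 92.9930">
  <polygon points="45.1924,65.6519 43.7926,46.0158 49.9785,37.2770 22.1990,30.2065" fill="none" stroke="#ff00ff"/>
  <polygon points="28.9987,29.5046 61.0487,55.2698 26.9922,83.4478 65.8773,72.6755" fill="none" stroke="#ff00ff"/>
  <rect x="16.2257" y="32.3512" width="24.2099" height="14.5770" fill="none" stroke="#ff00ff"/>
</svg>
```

1 u = 1 mm; y_m = 92.9930 − y.

[1] `<polygon>` closed polygon, #ff00ff→score S511 F1634: (45.1924,27.3411) → (43.7926,46.9772) → (49.9785,55.7160) → (22.1990,62.7865) → (45.1924,27.3411) (closed)

[2] `<polygon>` closed polygon, #ff00ff→score S511 F1634: (28.9987,63.4884) → (61.0487,37.7232) → (26.9922,9.5452) → (65.8773,20.3175) → (28.9987,63.4884) (closed)

[3] `<rect>` rectangle, #ff00ff→score S511 F1634: (16.2257,60.6418) → (40.4356,60.6418) → (40.4356,46.0648) → (16.2257,46.0648) → (16.2257,60.6418) (closed)

G21
G90
G00 X45.1924 Y27.3411
M3 S511
G01 X43.7926 Y46.9772 F1634
G01 X49.9785 Y55.7160 F1634
G01 X22.1990 Y62.7865 F1634
G01 X45.1924 Y27.3411 F1634
M5
G00 X28.9987 Y63.4884
M3 S511
G01 X61.0487 Y37.7232 F1634
G01 X26.9922 Y9.5452 F1634
G01 X65.8773 Y20.3175 F1634
G01 X28.9987 Y63.4884 F1634
M5
G00 X16.2257 Y60.6418
M3 S511
G01 X40.4356 Y60.6418 F1634
G01 X40.4356 Y46.0648 F1634
G01 X16.2257 Y46.0648 F1634
G01 X16.2257 Y60.6418 F1634
M5
G00 X0.0000 Y0.0000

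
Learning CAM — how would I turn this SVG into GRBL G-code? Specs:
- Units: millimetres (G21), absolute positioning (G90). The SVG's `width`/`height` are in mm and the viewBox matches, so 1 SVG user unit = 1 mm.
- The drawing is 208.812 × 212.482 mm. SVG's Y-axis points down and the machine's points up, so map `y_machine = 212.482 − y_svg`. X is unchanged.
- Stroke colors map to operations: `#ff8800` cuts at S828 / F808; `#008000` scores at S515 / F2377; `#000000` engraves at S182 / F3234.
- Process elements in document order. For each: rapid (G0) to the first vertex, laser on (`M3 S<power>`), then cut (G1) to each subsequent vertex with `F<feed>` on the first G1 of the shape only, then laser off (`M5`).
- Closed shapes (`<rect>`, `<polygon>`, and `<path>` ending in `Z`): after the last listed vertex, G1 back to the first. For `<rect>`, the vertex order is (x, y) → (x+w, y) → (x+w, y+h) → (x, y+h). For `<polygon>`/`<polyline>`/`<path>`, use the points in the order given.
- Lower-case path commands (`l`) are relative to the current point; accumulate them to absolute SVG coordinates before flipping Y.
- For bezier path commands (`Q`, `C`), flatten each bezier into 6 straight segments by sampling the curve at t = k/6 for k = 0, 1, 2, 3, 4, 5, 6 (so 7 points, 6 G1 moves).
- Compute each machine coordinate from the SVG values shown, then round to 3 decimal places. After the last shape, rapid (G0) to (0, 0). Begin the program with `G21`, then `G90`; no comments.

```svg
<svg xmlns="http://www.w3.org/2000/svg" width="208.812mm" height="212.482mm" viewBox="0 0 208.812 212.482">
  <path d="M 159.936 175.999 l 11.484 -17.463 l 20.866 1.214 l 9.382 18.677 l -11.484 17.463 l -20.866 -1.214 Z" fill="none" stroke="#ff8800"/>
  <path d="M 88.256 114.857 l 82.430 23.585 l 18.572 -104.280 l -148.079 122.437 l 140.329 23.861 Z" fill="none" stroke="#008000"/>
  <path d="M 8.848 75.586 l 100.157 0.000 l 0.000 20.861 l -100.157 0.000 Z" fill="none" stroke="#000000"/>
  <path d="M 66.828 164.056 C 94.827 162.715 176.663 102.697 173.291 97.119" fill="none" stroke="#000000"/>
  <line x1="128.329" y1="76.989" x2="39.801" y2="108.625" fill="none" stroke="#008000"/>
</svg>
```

G21
G90
G0 X159.936 Y36.483
M3 S828
G1 X171.420 Y53.946 F808
G1 X192.286 Y52.732
G1 X201.668 Y34.055
G1 X190.184 Y16.592
G1 X169.318 Y17.806
G1 X159.936 Y36.483
M5
G0 X88.256 Y97.625
M3 S515
G1 X170.686 Y74.040 F2377
G1 X189.258 Y178.320
G1 X41.179 Y55.883
G1 X181.508 Y32.022
G1 X88.256 Y97.625
M5
G0 X8.848 Y136.896
M3 S182
G1 X109.005 Y136.896 F3234
G1 X109.005 Y116.035
G1 X8.848 Y116.035
G1 X8.848 Y136.896
M5
G0 X66.828 Y48.426
M3 S182
G1 X84.670 Y53.463 F3234
G1 X107.623 Y65.136
G1 X131.824 Y80.306
G1 X153.410 Y95.828
G1 X168.520 Y108.561
G1 X173.291 Y115.363
M5
G0 X128.329 Y135.493
M3 S515
G1 X39.801 Y103.857 F2377
M5
G0 X0.000 Y0.000

1 u = 1 mm; y_m = 212.482 − y.

[1] `<path>` regular polygon, #ff8800→cut S828 F808: (159.936,36.483) → (171.420,53.946) → (192.286,52.732) → (201.668,34.055) → (190.184,16.592) → (169.318,17.806) → (159.936,36.483) (closed)

[2] `<path>` closed polygon, #008000→score S515 F2377: (88.256,97.625) → (170.686,74.040) → (189.258,178.320) → (41.179,55.883) → (181.508,32.022) → (88.256,97.625) (closed)

[3] `<path>` rectangle, #000000→engrave S182 F3234: (8.848,136.896) → (109.005,136.896) → (109.005,116.035) → (8.848,116.035) → (8.848,136.896) (closed)

[4] `<path>` cubic bezier, #000000→engrave S182 F3234: (66.828,48.426) → (84.670,53.463) → (107.623,65.136) → (131.824,80.306) → (153.410,95.828) → (168.520,108.561) → (173.291,115.363)

[5] `<line>` line segment, #008000→score S515 F2377: (128.329,135.493) → (39.801,103.857)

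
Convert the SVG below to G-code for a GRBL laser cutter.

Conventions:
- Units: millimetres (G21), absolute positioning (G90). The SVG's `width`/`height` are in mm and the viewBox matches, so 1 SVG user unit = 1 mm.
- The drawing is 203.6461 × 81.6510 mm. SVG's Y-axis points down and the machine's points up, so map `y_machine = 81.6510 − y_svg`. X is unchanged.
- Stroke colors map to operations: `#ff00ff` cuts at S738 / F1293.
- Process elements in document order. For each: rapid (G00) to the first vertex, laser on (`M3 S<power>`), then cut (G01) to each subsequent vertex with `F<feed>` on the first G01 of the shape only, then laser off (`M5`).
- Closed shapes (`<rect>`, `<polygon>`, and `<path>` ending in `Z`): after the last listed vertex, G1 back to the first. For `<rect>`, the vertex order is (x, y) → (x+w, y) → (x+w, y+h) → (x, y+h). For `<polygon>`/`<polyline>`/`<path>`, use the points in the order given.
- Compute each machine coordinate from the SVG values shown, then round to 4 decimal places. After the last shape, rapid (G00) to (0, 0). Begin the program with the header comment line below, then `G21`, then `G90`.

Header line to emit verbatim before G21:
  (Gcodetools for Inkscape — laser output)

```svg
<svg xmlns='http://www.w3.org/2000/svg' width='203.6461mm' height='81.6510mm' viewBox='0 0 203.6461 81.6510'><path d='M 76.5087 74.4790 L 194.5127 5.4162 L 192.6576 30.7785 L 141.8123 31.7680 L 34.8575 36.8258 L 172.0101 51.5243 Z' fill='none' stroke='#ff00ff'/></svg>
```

(Gcodetools for Inkscape — laser output)
G21
G90
G00 X76.5087 Y7.1720
M3 S738
G01 X194.5127 Y76.2348 F1293
G01 X192.6576 Y50.8725
G01 X141.8123 Y49.8830
G01 X34.8575 Y44.8252
G01 X172.0101 Y30.1267
G01 X76.5087 Y7.1720
M5
G00 X0.0000 Y0.0000

1 u = 1 mm; y_m = 81.6510 − y.

[1] `<path>` closed polygon, #ff00ff→cut S738 F1293: (76.5087,7.1720) → (194.5127,76.2348) → (192.6576,50.8725) → (141.8123,49.8830) → (34.8575,44.8252) → (172.0101,30.1267) → (76.5087,7.1720) (closed)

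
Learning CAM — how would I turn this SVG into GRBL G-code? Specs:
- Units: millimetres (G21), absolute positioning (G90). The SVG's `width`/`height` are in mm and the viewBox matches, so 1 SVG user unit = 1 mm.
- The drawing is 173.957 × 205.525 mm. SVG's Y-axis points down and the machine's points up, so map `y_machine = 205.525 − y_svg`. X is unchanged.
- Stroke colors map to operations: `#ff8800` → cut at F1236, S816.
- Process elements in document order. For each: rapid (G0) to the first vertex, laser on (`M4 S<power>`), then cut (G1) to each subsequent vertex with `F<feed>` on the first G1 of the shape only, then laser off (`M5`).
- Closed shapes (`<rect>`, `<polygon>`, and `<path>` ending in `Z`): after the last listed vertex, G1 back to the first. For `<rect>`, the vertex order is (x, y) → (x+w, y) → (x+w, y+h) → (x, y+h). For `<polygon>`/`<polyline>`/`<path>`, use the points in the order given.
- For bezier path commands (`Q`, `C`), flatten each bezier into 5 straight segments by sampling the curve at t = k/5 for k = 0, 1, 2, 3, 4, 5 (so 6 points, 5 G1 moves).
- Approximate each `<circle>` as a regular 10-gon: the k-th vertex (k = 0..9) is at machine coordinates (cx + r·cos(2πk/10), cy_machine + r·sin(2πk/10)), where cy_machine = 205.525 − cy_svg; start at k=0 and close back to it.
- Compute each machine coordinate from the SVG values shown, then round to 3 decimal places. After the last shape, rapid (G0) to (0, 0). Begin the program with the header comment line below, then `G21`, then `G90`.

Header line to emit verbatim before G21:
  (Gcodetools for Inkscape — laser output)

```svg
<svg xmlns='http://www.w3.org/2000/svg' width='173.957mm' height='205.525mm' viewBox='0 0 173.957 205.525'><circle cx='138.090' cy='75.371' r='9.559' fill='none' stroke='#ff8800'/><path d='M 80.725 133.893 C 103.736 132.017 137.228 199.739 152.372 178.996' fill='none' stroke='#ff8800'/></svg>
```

Since the viewBox matches the mm dimensions, user units are millimetres directly. The only transform is the Y-flip y_m = 205.525 − y_svg.

Shape 1 is a circle drawn with `<circle>`. Its stroke #ff8800 means cut at S816, F1236. After flipping Y the toolpath is (147.649,130.154) → (145.823,135.773) → (141.044,139.245) → (135.136,139.245) → (130.357,135.773) → (128.531,130.154) → (130.357,124.535) → (135.136,121.063) → (141.044,121.063) → (145.823,124.535) → (147.649,130.154), returning to the start.

Shape 2 is a cubic bezier drawn with `<path>`. Its stroke #ff8800 means cut at S816, F1236. After flipping Y the toolpath is (80.725,71.632) → (95.559,65.670) → (111.524,50.592) → (127.237,33.985) → (141.314,23.434) → (152.372,26.529).

(Gcodetools for Inkscape — laser output)
G21
G90
G0 X147.649 Y130.154
M4 S816
G1 X145.823 Y135.773 F1236
G1 X141.044 Y139.245
G1 X135.136 Y139.245
G1 X130.357 Y135.773
G1 X128.531 Y130.154
G1 X130.357 Y124.535
G1 X135.136 Y121.063
G1 X141.044 Y121.063
G1 X145.823 Y124.535
G1 X147.649 Y130.154
M5
G0 X80.725 Y71.632
M4 S816
G1 X95.559 Y65.670 F1236
G1 X111.524 Y50.592
G1 X127.237 Y33.985
G1 X141.314 Y23.434
G1 X152.372 Y26.529
M5
G0 X0.000 Y0.000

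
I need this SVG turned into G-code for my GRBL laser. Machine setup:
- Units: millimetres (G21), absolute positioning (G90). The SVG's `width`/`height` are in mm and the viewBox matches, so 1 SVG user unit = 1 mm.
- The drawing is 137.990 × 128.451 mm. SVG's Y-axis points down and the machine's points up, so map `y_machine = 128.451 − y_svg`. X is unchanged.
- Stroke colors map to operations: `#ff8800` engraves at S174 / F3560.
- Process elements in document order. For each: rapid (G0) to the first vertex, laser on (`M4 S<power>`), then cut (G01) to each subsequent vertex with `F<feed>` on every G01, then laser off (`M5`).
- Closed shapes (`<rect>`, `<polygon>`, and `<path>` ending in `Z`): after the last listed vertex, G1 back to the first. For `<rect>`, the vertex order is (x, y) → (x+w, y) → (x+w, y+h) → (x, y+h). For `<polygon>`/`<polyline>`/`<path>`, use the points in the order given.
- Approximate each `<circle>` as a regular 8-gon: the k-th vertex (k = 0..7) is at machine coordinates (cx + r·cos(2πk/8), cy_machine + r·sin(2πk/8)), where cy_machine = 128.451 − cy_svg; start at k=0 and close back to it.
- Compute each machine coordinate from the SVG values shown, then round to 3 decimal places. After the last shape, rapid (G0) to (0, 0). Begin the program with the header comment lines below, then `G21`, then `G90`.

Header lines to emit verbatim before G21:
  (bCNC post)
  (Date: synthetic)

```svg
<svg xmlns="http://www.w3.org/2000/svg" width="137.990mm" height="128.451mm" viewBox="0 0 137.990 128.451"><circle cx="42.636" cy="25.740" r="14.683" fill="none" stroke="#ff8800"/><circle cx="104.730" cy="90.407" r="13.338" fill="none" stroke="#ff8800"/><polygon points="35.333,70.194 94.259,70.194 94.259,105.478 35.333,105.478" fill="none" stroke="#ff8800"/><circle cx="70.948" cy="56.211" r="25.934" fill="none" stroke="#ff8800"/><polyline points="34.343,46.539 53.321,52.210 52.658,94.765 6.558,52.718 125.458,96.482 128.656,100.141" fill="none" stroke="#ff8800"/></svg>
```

1 u = 1 mm; y_m = 128.451 − y.

[1] `<circle>` circle, #ff8800→engrave S174 F3560: (57.319,102.711) → (53.018,113.093) → (42.636,117.394) → (32.254,113.093) → (27.953,102.711) → (32.254,92.329) → (42.636,88.028) → (53.018,92.329) → (57.319,102.711) (closed)

[2] `<circle>` circle, #ff8800→engrave S174 F3560: (118.068,38.044) → (114.161,47.475) → (104.730,51.382) → (95.299,47.475) → (91.392,38.044) → (95.299,28.613) → (104.730,24.706) → (114.161,28.613) → (118.068,38.044) (closed)

[3] `<polygon>` rectangle, #ff8800→engrave S174 F3560: (35.333,58.257) → (94.259,58.257) → (94.259,22.973) → (35.333,22.973) → (35.333,58.257) (closed)

[4] `<circle>` circle, #ff8800→engrave S174 F3560: (96.882,72.240) → (89.286,90.578) → (70.948,98.174) → (52.610,90.578) → (45.014,72.240) → (52.610,53.902) → (70.948,46.306) → (89.286,53.902) → (96.882,72.240) (closed)

[5] `<polyline>` open polyline, #ff8800→engrave S174 F3560: (34.343,81.912) → (53.321,76.241) → (52.658,33.686) → (6.558,75.733) → (125.458,31.969) → (128.656,28.310)

(bCNC post)
(Date: synthetic)
G21
G90
G0 X57.319 Y102.711
M4 S174
G01 X53.018 Y113.093 F3560
G01 X42.636 Y117.394 F3560
G01 X32.254 Y113.093 F3560
G01 X27.953 Y102.711 F3560
G01 X32.254 Y92.329 F3560
G01 X42.636 Y88.028 F3560
G01 X53.018 Y92.329 F3560
G01 X57.319 Y102.711 F3560
M5
G0 X118.068 Y38.044
M4 S174
G01 X114.161 Y47.475 F3560
G01 X104.730 Y51.382 F3560
G01 X95.299 Y47.475 F3560
G01 X91.392 Y38.044 F3560
G01 X95.299 Y28.613 F3560
G01 X104.730 Y24.706 F3560
G01 X114.161 Y28.613 F3560
G01 X118.068 Y38.044 F3560
M5
G0 X35.333 Y58.257
M4 S174
G01 X94.259 Y58.257 F3560
G01 X94.259 Y22.973 F3560
G01 X35.333 Y22.973 F3560
G01 X35.333 Y58.257 F3560
M5
G0 X96.882 Y72.240
M4 S174
G01 X89.286 Y90.578 F3560
G01 X70.948 Y98.174 F3560
G01 X52.610 Y90.578 F3560
G01 X45.014 Y72.240 F3560
G01 X52.610 Y53.902 F3560
G01 X70.948 Y46.306 F3560
G01 X89.286 Y53.902 F3560
G01 X96.882 Y72.240 F3560
M5
G0 X34.343 Y81.912
M4 S174
G01 X53.321 Y76.241 F3560
G01 X52.658 Y33.686 F3560
G01 X6.558 Y75.733 F3560
G01 X125.458 Y31.969 F3560
G01 X128.656 Y28.310 F3560
M5
G0 X0.000 Y0.000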